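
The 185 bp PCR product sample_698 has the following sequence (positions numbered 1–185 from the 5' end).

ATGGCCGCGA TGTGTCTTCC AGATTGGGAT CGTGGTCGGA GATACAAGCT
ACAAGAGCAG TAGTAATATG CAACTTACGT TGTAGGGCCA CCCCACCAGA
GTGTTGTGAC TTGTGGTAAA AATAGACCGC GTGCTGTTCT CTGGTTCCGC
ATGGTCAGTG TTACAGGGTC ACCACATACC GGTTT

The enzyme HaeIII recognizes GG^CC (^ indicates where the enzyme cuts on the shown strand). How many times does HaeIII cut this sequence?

GGCC occurs starting at positions 3, 86.
HaeIII cuts at 2 sites.

2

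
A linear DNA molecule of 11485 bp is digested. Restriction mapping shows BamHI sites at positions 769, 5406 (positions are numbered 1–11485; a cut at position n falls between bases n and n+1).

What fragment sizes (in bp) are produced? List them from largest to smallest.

Linear molecule, 2 cuts → 3 fragments:
  769 − 0 = 769 bp
  5406 − 769 = 4637 bp
  11485 − 5406 = 6079 bp
Sorted largest to smallest: 6079, 4637, 769 bp.

6079, 4637, 769 bp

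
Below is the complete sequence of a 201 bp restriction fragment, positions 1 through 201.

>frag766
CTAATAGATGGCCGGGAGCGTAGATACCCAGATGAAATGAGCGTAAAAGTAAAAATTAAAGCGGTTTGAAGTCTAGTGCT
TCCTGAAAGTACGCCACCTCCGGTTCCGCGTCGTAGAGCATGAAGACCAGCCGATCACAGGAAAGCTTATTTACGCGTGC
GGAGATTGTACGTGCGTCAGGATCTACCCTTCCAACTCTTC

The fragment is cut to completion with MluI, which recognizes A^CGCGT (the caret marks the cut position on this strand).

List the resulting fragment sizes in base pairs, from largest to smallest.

The MluI site (ACGCGT) starts at position 153.
MluI cuts after the first base of each site, so after position 153.
Linear molecule, 1 cut → 2 fragments:
  1–153 → 153 bp
  154–201 → 48 bp
Sorted largest to smallest: 153, 48 bp.

153, 48 bp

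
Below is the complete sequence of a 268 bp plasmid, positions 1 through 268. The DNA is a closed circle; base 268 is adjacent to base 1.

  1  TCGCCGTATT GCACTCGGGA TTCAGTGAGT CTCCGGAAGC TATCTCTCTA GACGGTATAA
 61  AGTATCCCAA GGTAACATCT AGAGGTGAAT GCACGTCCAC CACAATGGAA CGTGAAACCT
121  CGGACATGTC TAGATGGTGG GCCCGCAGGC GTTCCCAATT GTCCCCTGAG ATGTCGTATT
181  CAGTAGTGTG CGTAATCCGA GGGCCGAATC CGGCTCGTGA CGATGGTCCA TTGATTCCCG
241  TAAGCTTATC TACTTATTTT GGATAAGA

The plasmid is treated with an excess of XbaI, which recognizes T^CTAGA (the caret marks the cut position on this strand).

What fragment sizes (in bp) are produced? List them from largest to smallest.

186, 51, 31 bp

XbaI sites (TCTAGA) start at positions 47, 78, 129.
XbaI cuts after the first base of each site, so after positions 47, 78, 129.
Circular molecule, 3 cuts → 3 fragments:
  48–78 → 31 bp
  79–129 → 51 bp
  130–268 then 1–47 → 139 + 47 = 186 bp
Sorted largest to smallest: 186, 51, 31 bp.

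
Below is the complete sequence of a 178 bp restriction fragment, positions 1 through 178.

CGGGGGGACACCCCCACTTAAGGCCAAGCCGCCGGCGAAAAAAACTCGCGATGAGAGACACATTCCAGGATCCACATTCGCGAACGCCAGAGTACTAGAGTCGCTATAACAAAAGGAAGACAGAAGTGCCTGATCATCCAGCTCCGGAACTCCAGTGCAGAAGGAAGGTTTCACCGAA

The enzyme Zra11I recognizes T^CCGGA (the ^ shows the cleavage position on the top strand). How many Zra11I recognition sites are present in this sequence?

1

TCCGGA occurs starting at position 143.
Zra11I cuts at 1 site.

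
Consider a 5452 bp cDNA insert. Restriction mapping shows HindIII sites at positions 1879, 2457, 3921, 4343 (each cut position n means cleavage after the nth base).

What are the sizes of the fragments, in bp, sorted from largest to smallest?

1879, 1464, 1109, 578, 422 bp

Linear molecule, 4 cuts → 5 fragments:
  1879 − 0 = 1879 bp
  2457 − 1879 = 578 bp
  3921 − 2457 = 1464 bp
  4343 − 3921 = 422 bp
  5452 − 4343 = 1109 bp
Sorted largest to smallest: 1879, 1464, 1109, 578, 422 bp.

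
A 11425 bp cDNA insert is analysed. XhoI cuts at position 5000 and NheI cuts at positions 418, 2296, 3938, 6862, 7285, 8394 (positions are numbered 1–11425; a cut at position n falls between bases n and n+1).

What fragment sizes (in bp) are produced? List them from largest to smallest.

Combined cut positions (sorted): 418, 2296, 3938, 5000, 6862, 7285, 8394.
Linear molecule, 7 cuts → 8 fragments:
  418 − 0 = 418 bp
  2296 − 418 = 1878 bp
  3938 − 2296 = 1642 bp
  5000 − 3938 = 1062 bp
  6862 − 5000 = 1862 bp
  7285 − 6862 = 423 bp
  8394 − 7285 = 1109 bp
  11425 − 8394 = 3031 bp
Sorted largest to smallest: 3031, 1878, 1862, 1642, 1109, 1062, 423, 418 bp.

3031, 1878, 1862, 1642, 1109, 1062, 423, 418 bp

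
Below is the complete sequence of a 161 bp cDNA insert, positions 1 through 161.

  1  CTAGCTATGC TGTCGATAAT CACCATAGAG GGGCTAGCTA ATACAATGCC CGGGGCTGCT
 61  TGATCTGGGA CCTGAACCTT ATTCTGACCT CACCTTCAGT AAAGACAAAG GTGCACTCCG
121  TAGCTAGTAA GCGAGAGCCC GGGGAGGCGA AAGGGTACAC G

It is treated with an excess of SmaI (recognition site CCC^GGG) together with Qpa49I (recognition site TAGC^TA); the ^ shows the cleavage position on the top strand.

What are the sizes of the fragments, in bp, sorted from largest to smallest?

73, 33, 21, 16, 13, 5 bp

SmaI sites (CCCGGG) start at positions 49, 138.
SmaI cuts after base 3 of each site, so after positions 51, 140.
Qpa49I sites (TAGCTA) start at positions 2, 35, 121.
Qpa49I cuts after base 4 of each site, so after positions 5, 38, 124.
Combined cut positions: 5, 38, 51, 124, 140.
Linear molecule, 5 cuts → 6 fragments:
  1–5 → 5 bp
  6–38 → 33 bp
  39–51 → 13 bp
  52–124 → 73 bp
  125–140 → 16 bp
  141–161 → 21 bp
Sorted largest to smallest: 73, 33, 21, 16, 13, 5 bp.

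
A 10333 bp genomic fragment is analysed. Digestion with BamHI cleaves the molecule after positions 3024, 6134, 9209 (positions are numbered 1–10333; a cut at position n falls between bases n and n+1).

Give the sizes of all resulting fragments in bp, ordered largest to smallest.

Linear molecule, 3 cuts → 4 fragments:
  3024 − 0 = 3024 bp
  6134 − 3024 = 3110 bp
  9209 − 6134 = 3075 bp
  10333 − 9209 = 1124 bp
Sorted largest to smallest: 3110, 3075, 3024, 1124 bp.

3110, 3075, 3024, 1124 bp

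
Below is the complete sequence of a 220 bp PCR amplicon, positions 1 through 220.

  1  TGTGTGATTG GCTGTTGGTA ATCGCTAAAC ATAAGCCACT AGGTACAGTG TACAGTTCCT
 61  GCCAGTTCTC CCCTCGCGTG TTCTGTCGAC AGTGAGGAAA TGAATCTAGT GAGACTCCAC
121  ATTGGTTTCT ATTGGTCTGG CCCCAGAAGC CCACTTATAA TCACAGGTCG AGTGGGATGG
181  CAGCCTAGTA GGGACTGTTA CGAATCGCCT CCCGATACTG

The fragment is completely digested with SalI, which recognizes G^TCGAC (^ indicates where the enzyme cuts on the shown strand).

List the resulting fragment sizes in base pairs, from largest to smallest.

The SalI site (GTCGAC) starts at position 85.
SalI cuts after the first base of each site, so after position 85.
Linear molecule, 1 cut → 2 fragments:
  1–85 → 85 bp
  86–220 → 135 bp
Sorted largest to smallest: 135, 85 bp.

135, 85 bp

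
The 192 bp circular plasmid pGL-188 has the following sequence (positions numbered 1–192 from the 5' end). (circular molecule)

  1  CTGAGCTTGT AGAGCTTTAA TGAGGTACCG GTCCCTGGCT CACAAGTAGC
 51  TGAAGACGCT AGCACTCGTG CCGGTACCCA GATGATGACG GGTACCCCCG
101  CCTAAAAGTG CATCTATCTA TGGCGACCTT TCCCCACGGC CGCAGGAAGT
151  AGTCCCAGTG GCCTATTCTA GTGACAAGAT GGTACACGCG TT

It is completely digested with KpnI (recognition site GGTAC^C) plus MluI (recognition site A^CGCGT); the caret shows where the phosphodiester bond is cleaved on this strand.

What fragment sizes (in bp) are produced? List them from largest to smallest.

91, 49, 34, 18 bp

KpnI sites (GGTACC) start at positions 24, 73, 91.
KpnI cuts after base 5 of each site (before the last base), so after positions 28, 77, 95.
The MluI site (ACGCGT) starts at position 186.
MluI cuts after the first base of each site, so after position 186.
Combined cut positions: 28, 77, 95, 186.
Circular molecule, 4 cuts → 4 fragments:
  29–77 → 49 bp
  78–95 → 18 bp
  96–186 → 91 bp
  187–192 then 1–28 → 6 + 28 = 34 bp
Sorted largest to smallest: 91, 49, 34, 18 bp.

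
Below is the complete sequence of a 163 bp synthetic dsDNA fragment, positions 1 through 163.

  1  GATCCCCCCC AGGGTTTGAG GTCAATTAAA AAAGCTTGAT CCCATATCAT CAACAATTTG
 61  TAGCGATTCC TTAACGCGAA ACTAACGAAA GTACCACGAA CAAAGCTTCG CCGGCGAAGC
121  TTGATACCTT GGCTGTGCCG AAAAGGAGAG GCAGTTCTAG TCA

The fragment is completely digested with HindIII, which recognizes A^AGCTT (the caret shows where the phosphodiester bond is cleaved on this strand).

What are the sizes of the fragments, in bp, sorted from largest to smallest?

HindIII sites (AAGCTT) start at positions 32, 103, 117.
HindIII cuts after the first base of each site, so after positions 32, 103, 117.
Linear molecule, 3 cuts → 4 fragments:
  1–32 → 32 bp
  33–103 → 71 bp
  104–117 → 14 bp
  118–163 → 46 bp
Sorted largest to smallest: 71, 46, 32, 14 bp.

71, 46, 32, 14 bp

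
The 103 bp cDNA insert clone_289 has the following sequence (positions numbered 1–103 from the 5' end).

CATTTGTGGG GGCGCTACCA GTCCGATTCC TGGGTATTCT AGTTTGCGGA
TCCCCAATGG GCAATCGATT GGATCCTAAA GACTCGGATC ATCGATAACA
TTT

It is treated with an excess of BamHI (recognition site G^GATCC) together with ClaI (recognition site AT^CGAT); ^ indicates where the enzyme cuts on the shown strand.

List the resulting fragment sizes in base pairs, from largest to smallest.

BamHI sites (GGATCC) start at positions 48, 71.
BamHI cuts after the first base of each site, so after positions 48, 71.
ClaI sites (ATCGAT) start at positions 64, 91.
ClaI cuts after base 2 of each site, so after positions 65, 92.
Combined cut positions: 48, 65, 71, 92.
Linear molecule, 4 cuts → 5 fragments:
  1–48 → 48 bp
  49–65 → 17 bp
  66–71 → 6 bp
  72–92 → 21 bp
  93–103 → 11 bp
Sorted largest to smallest: 48, 21, 17, 11, 6 bp.

48, 21, 17, 11, 6 bp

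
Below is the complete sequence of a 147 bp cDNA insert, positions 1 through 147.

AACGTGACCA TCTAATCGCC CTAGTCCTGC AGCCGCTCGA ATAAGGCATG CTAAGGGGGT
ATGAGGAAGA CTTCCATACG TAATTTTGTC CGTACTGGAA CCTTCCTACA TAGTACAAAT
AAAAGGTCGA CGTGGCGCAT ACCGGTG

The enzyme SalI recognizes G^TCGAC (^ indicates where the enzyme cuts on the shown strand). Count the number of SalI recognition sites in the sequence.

GTCGAC occurs starting at position 126.
SalI cuts at 1 site.

1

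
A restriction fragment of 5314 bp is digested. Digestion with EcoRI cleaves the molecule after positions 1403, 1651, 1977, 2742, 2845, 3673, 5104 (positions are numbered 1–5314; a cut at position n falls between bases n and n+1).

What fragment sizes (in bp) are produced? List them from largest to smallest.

1431, 1403, 828, 765, 326, 248, 210, 103 bp

Linear molecule, 7 cuts → 8 fragments:
  1403 − 0 = 1403 bp
  1651 − 1403 = 248 bp
  1977 − 1651 = 326 bp
  2742 − 1977 = 765 bp
  2845 − 2742 = 103 bp
  3673 − 2845 = 828 bp
  5104 − 3673 = 1431 bp
  5314 − 5104 = 210 bp
Sorted largest to smallest: 1431, 1403, 828, 765, 326, 248, 210, 103 bp.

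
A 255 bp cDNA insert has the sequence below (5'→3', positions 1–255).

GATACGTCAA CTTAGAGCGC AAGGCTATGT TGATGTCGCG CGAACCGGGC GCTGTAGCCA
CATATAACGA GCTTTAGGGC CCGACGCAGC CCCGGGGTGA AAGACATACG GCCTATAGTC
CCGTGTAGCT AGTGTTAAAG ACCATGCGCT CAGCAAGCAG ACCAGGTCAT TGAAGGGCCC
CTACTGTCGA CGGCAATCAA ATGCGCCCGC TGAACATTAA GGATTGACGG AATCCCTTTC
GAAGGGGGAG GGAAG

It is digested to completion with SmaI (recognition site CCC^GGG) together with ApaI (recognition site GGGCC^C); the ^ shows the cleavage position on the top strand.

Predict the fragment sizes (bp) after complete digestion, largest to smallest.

86, 81, 76, 12 bp

The SmaI site (CCCGGG) starts at position 91.
SmaI cuts after base 3 of each site, so after position 93.
ApaI sites (GGGCCC) start at positions 77, 175.
ApaI cuts after base 5 of each site (before the last base), so after positions 81, 179.
Combined cut positions: 81, 93, 179.
Linear molecule, 3 cuts → 4 fragments:
  1–81 → 81 bp
  82–93 → 12 bp
  94–179 → 86 bp
  180–255 → 76 bp
Sorted largest to smallest: 86, 81, 76, 12 bp.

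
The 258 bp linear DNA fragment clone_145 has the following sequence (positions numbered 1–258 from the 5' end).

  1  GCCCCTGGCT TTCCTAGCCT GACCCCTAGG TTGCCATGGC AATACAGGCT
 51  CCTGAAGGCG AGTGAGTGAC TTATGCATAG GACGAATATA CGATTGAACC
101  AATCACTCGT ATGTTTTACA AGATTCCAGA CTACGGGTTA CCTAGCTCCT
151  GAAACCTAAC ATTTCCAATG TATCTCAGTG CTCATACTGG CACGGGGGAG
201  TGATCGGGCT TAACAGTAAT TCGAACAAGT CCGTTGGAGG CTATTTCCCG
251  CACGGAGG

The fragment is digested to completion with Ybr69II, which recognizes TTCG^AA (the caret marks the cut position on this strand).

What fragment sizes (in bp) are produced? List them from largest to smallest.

The Ybr69II site (TTCGAA) starts at position 220.
Ybr69II cuts after base 4 of each site, so after position 223.
Linear molecule, 1 cut → 2 fragments:
  1–223 → 223 bp
  224–258 → 35 bp
Sorted largest to smallest: 223, 35 bp.

223, 35 bp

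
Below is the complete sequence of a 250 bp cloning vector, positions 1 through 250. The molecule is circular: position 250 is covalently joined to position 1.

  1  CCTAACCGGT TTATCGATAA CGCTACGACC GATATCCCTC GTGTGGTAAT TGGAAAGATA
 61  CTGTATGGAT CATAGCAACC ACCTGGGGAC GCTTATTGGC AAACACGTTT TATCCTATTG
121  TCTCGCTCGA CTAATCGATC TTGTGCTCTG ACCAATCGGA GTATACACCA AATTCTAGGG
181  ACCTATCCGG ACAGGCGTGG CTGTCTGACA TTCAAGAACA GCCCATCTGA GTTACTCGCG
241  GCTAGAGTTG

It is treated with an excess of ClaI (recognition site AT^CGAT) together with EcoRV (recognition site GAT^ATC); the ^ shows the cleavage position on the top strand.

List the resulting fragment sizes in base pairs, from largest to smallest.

ClaI sites (ATCGAT) start at positions 13, 134.
ClaI cuts after base 2 of each site, so after positions 14, 135.
The EcoRV site (GATATC) starts at position 31.
EcoRV cuts after base 3 of each site, so after position 33.
Combined cut positions: 14, 33, 135.
Circular molecule, 3 cuts → 3 fragments:
  15–33 → 19 bp
  34–135 → 102 bp
  136–250 then 1–14 → 115 + 14 = 129 bp
Sorted largest to smallest: 129, 102, 19 bp.

129, 102, 19 bp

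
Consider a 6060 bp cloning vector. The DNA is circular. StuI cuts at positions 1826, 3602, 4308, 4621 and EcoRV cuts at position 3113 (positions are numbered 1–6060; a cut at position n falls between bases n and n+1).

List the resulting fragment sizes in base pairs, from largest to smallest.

3265, 1287, 706, 489, 313 bp

Combined cut positions (sorted): 1826, 3113, 3602, 4308, 4621.
Circular molecule, 5 cuts → 5 fragments:
  3113 − 1826 = 1287 bp
  3602 − 3113 = 489 bp
  4308 − 3602 = 706 bp
  4621 − 4308 = 313 bp
  wrap: 6060 − 4621 + 1826 = 3265 bp
Sorted largest to smallest: 3265, 1287, 706, 489, 313 bp.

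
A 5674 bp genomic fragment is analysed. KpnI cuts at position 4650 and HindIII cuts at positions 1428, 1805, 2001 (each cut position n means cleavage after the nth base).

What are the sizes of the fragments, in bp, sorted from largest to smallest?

Combined cut positions (sorted): 1428, 1805, 2001, 4650.
Linear molecule, 4 cuts → 5 fragments:
  1428 − 0 = 1428 bp
  1805 − 1428 = 377 bp
  2001 − 1805 = 196 bp
  4650 − 2001 = 2649 bp
  5674 − 4650 = 1024 bp
Sorted largest to smallest: 2649, 1428, 1024, 377, 196 bp.

2649, 1428, 1024, 377, 196 bp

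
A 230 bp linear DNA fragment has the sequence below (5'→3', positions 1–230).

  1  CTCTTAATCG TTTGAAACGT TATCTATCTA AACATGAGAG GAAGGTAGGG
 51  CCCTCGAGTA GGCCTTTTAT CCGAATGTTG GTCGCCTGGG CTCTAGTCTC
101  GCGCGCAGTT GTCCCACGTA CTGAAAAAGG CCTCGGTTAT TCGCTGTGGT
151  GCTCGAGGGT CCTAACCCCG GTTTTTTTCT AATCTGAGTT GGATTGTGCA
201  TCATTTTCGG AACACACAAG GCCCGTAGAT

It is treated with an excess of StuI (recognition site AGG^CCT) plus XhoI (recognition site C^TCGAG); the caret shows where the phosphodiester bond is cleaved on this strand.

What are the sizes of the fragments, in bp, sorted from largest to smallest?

StuI sites (AGGCCT) start at positions 60, 128.
StuI cuts after base 3 of each site, so after positions 62, 130.
XhoI sites (CTCGAG) start at positions 53, 152.
XhoI cuts after the first base of each site, so after positions 53, 152.
Combined cut positions: 53, 62, 130, 152.
Linear molecule, 4 cuts → 5 fragments:
  1–53 → 53 bp
  54–62 → 9 bp
  63–130 → 68 bp
  131–152 → 22 bp
  153–230 → 78 bp
Sorted largest to smallest: 78, 68, 53, 22, 9 bp.

78, 68, 53, 22, 9 bp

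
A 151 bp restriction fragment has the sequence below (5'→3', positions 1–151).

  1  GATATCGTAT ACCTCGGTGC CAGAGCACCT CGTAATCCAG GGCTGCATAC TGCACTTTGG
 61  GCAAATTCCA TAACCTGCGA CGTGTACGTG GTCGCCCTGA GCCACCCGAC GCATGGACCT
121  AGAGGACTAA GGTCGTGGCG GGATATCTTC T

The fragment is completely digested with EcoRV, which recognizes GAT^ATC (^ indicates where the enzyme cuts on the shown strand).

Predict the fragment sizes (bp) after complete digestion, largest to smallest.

EcoRV sites (GATATC) start at positions 1, 142.
EcoRV cuts after base 3 of each site, so after positions 3, 144.
Linear molecule, 2 cuts → 3 fragments:
  1–3 → 3 bp
  4–144 → 141 bp
  145–151 → 7 bp
Sorted largest to smallest: 141, 7, 3 bp.

141, 7, 3 bp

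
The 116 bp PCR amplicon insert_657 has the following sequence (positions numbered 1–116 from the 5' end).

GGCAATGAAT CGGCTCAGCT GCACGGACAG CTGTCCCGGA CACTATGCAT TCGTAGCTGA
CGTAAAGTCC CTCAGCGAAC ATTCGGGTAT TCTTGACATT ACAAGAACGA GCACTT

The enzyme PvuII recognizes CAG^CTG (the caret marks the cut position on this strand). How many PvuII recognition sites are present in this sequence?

CAGCTG occurs starting at positions 16, 28.
PvuII cuts at 2 sites.

2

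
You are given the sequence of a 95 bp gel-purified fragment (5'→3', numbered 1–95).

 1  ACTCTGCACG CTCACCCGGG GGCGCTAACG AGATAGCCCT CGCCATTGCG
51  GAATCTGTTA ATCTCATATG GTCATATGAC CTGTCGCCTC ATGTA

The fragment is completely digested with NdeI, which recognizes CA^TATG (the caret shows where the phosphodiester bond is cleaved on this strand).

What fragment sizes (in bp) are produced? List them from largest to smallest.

66, 21, 8 bp

NdeI sites (CATATG) start at positions 65, 73.
NdeI cuts after base 2 of each site, so after positions 66, 74.
Linear molecule, 2 cuts → 3 fragments:
  1–66 → 66 bp
  67–74 → 8 bp
  75–95 → 21 bp
Sorted largest to smallest: 66, 21, 8 bp.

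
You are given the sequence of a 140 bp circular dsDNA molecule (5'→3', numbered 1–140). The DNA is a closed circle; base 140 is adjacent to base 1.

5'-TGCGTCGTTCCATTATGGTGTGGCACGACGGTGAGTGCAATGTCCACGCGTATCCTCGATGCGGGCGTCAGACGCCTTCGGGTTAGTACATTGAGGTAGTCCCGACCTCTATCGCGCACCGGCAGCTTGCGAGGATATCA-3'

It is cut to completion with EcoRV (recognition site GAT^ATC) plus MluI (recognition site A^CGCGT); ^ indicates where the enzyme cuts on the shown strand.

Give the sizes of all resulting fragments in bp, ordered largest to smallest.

90, 50 bp

The EcoRV site (GATATC) starts at position 134.
EcoRV cuts after base 3 of each site, so after position 136.
The MluI site (ACGCGT) starts at position 46.
MluI cuts after the first base of each site, so after position 46.
Combined cut positions: 46, 136.
Circular molecule, 2 cuts → 2 fragments:
  47–136 → 90 bp
  137–140 then 1–46 → 4 + 46 = 50 bp
Sorted largest to smallest: 90, 50 bp.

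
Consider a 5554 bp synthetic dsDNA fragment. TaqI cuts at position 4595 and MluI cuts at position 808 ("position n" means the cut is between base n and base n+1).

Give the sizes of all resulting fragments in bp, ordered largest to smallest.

3787, 959, 808 bp

Combined cut positions (sorted): 808, 4595.
Linear molecule, 2 cuts → 3 fragments:
  808 − 0 = 808 bp
  4595 − 808 = 3787 bp
  5554 − 4595 = 959 bp
Sorted largest to smallest: 3787, 959, 808 bp.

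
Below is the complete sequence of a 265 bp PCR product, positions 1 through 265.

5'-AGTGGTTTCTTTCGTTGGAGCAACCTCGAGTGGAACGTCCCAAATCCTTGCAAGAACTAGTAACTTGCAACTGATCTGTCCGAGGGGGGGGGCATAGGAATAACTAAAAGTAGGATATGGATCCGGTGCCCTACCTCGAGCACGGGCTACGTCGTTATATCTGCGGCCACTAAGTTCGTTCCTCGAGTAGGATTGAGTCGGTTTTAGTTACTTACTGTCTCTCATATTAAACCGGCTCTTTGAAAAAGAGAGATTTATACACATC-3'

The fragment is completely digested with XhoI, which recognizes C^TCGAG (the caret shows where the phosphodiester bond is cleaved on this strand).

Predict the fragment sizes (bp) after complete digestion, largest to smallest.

XhoI sites (CTCGAG) start at positions 25, 135, 182.
XhoI cuts after the first base of each site, so after positions 25, 135, 182.
Linear molecule, 3 cuts → 4 fragments:
  1–25 → 25 bp
  26–135 → 110 bp
  136–182 → 47 bp
  183–265 → 83 bp
Sorted largest to smallest: 110, 83, 47, 25 bp.

110, 83, 47, 25 bp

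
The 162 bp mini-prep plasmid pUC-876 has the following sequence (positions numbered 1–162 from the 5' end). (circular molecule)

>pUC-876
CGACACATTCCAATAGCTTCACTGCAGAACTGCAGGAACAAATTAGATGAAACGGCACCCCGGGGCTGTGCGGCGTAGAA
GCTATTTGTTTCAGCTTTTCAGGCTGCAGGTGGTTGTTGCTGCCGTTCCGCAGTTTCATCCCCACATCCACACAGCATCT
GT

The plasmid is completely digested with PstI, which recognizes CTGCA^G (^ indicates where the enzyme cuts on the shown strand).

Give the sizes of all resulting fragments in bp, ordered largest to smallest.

80, 74, 8 bp

PstI sites (CTGCAG) start at positions 22, 30, 104.
PstI cuts after base 5 of each site (before the last base), so after positions 26, 34, 108.
Circular molecule, 3 cuts → 3 fragments:
  27–34 → 8 bp
  35–108 → 74 bp
  109–162 then 1–26 → 54 + 26 = 80 bp
Sorted largest to smallest: 80, 74, 8 bp.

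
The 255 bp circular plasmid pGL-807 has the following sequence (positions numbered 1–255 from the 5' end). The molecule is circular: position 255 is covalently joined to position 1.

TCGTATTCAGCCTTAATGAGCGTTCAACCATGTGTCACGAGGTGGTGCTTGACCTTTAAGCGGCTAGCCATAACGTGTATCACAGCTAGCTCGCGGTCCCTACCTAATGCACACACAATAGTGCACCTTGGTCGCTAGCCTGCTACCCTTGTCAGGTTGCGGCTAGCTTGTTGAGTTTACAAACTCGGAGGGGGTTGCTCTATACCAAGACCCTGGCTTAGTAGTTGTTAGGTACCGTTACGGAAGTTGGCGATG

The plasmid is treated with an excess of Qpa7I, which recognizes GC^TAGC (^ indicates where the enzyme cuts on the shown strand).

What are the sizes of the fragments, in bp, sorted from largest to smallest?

Qpa7I sites (GCTAGC) start at positions 63, 85, 134, 162.
Qpa7I cuts after base 2 of each site, so after positions 64, 86, 135, 163.
Circular molecule, 4 cuts → 4 fragments:
  65–86 → 22 bp
  87–135 → 49 bp
  136–163 → 28 bp
  164–255 then 1–64 → 92 + 64 = 156 bp
Sorted largest to smallest: 156, 49, 28, 22 bp.

156, 49, 28, 22 bp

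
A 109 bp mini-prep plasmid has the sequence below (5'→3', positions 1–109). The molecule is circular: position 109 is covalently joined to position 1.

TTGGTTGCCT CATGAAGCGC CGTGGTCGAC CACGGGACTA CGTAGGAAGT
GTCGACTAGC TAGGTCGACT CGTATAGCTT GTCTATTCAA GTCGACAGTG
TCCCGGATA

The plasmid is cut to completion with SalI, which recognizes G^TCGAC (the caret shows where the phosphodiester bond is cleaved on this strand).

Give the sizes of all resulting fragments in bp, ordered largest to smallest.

43, 27, 26, 13 bp

SalI sites (GTCGAC) start at positions 25, 51, 64, 91.
SalI cuts after the first base of each site, so after positions 25, 51, 64, 91.
Circular molecule, 4 cuts → 4 fragments:
  26–51 → 26 bp
  52–64 → 13 bp
  65–91 → 27 bp
  92–109 then 1–25 → 18 + 25 = 43 bp
Sorted largest to smallest: 43, 27, 26, 13 bp.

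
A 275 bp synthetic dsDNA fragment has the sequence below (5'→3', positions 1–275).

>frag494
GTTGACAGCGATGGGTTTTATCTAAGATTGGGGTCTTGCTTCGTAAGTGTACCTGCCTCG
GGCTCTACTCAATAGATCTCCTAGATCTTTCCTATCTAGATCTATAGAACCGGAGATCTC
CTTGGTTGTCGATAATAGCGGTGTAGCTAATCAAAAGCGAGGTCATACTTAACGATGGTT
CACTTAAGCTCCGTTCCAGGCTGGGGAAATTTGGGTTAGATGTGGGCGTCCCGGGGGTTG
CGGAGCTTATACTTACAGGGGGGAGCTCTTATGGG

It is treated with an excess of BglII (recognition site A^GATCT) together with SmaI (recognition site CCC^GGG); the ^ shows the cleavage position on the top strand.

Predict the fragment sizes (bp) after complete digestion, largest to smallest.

BglII sites (AGATCT) start at positions 74, 83, 98, 114.
BglII cuts after the first base of each site, so after positions 74, 83, 98, 114.
The SmaI site (CCCGGG) starts at position 230.
SmaI cuts after base 3 of each site, so after position 232.
Combined cut positions: 74, 83, 98, 114, 232.
Linear molecule, 5 cuts → 6 fragments:
  1–74 → 74 bp
  75–83 → 9 bp
  84–98 → 15 bp
  99–114 → 16 bp
  115–232 → 118 bp
  233–275 → 43 bp
Sorted largest to smallest: 118, 74, 43, 16, 15, 9 bp.

118, 74, 43, 16, 15, 9 bp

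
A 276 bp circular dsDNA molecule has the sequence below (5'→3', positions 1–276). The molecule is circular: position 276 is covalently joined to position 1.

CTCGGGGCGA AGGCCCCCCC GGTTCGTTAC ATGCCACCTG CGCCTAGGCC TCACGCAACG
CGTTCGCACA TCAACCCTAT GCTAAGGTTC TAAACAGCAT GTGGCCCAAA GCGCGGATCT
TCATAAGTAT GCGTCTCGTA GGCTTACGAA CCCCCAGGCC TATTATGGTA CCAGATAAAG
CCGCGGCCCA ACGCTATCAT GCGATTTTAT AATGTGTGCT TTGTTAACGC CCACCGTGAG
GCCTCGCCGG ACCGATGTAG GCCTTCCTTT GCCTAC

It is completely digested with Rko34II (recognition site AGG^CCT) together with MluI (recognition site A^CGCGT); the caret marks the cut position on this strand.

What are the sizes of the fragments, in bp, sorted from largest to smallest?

Rko34II sites (AGGCCT) start at positions 46, 156, 239, 259.
Rko34II cuts after base 3 of each site, so after positions 48, 158, 241, 261.
The MluI site (ACGCGT) starts at position 58.
MluI cuts after the first base of each site, so after position 58.
Combined cut positions: 48, 58, 158, 241, 261.
Circular molecule, 5 cuts → 5 fragments:
  49–58 → 10 bp
  59–158 → 100 bp
  159–241 → 83 bp
  242–261 → 20 bp
  262–276 then 1–48 → 15 + 48 = 63 bp
Sorted largest to smallest: 100, 83, 63, 20, 10 bp.

100, 83, 63, 20, 10 bp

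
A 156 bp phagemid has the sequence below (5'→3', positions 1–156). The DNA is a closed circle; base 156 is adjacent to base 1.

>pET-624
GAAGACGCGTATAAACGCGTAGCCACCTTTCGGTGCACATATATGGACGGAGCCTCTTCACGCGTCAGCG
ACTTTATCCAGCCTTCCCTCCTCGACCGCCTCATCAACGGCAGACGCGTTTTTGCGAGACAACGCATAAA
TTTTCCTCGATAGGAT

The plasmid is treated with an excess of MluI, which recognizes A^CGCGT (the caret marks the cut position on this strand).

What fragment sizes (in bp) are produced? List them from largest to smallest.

MluI sites (ACGCGT) start at positions 5, 15, 60, 114.
MluI cuts after the first base of each site, so after positions 5, 15, 60, 114.
Circular molecule, 4 cuts → 4 fragments:
  6–15 → 10 bp
  16–60 → 45 bp
  61–114 → 54 bp
  115–156 then 1–5 → 42 + 5 = 47 bp
Sorted largest to smallest: 54, 47, 45, 10 bp.

54, 47, 45, 10 bp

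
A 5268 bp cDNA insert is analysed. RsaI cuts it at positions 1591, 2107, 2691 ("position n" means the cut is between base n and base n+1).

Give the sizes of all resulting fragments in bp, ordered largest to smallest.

2577, 1591, 584, 516 bp

Linear molecule, 3 cuts → 4 fragments:
  1591 − 0 = 1591 bp
  2107 − 1591 = 516 bp
  2691 − 2107 = 584 bp
  5268 − 2691 = 2577 bp
Sorted largest to smallest: 2577, 1591, 584, 516 bp.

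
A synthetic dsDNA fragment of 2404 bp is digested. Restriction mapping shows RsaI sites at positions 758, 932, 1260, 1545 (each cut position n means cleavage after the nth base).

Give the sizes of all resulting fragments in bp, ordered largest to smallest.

859, 758, 328, 285, 174 bp

Linear molecule, 4 cuts → 5 fragments:
  758 − 0 = 758 bp
  932 − 758 = 174 bp
  1260 − 932 = 328 bp
  1545 − 1260 = 285 bp
  2404 − 1545 = 859 bp
Sorted largest to smallest: 859, 758, 328, 285, 174 bp.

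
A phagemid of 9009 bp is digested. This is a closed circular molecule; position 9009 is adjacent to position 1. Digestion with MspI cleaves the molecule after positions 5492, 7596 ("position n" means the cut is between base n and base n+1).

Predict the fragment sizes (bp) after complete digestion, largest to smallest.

Circular molecule, 2 cuts → 2 fragments:
  7596 − 5492 = 2104 bp
  wrap: 9009 − 7596 + 5492 = 6905 bp
Sorted largest to smallest: 6905, 2104 bp.

6905, 2104 bp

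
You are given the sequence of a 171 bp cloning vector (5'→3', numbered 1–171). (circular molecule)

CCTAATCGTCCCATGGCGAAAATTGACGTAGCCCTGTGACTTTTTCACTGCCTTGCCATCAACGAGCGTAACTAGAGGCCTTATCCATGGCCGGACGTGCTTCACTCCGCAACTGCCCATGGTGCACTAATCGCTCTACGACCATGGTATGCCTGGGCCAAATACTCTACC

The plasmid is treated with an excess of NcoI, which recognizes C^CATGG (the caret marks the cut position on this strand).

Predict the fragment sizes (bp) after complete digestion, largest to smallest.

NcoI sites (CCATGG) start at positions 11, 85, 117, 142.
NcoI cuts after the first base of each site, so after positions 11, 85, 117, 142.
Circular molecule, 4 cuts → 4 fragments:
  12–85 → 74 bp
  86–117 → 32 bp
  118–142 → 25 bp
  143–171 then 1–11 → 29 + 11 = 40 bp
Sorted largest to smallest: 74, 40, 32, 25 bp.

74, 40, 32, 25 bp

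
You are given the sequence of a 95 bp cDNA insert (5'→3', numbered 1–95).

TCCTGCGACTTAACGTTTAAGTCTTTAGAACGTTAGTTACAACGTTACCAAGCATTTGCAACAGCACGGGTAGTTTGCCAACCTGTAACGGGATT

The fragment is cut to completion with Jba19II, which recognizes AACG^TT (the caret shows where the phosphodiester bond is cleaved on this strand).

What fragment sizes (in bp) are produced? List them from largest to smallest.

51, 17, 15, 12 bp

Jba19II sites (AACGTT) start at positions 12, 29, 41.
Jba19II cuts after base 4 of each site, so after positions 15, 32, 44.
Linear molecule, 3 cuts → 4 fragments:
  1–15 → 15 bp
  16–32 → 17 bp
  33–44 → 12 bp
  45–95 → 51 bp
Sorted largest to smallest: 51, 17, 15, 12 bp.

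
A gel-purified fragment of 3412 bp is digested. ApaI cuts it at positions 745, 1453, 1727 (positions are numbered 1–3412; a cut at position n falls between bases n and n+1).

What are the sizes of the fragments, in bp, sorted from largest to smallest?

1685, 745, 708, 274 bp

Linear molecule, 3 cuts → 4 fragments:
  745 − 0 = 745 bp
  1453 − 745 = 708 bp
  1727 − 1453 = 274 bp
  3412 − 1727 = 1685 bp
Sorted largest to smallest: 1685, 745, 708, 274 bp.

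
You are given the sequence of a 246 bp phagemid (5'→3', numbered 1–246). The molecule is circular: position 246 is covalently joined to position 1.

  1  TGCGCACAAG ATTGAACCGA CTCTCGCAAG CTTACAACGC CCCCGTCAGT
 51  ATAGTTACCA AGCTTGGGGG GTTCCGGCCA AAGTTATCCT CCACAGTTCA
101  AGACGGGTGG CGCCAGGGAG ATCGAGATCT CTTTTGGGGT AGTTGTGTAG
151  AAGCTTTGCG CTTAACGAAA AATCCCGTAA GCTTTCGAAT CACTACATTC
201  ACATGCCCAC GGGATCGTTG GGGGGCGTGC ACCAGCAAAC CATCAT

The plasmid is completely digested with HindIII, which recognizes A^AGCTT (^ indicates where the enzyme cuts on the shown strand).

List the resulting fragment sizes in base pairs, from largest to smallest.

HindIII sites (AAGCTT) start at positions 28, 60, 151, 179.
HindIII cuts after the first base of each site, so after positions 28, 60, 151, 179.
Circular molecule, 4 cuts → 4 fragments:
  29–60 → 32 bp
  61–151 → 91 bp
  152–179 → 28 bp
  180–246 then 1–28 → 67 + 28 = 95 bp
Sorted largest to smallest: 95, 91, 32, 28 bp.

95, 91, 32, 28 bp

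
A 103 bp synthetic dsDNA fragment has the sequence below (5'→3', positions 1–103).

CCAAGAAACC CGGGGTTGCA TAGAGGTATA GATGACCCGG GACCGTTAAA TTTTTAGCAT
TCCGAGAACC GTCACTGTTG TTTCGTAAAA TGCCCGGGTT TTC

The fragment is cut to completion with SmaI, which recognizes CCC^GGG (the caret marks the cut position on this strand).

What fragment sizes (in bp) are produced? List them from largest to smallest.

57, 27, 11, 8 bp

SmaI sites (CCCGGG) start at positions 9, 36, 93.
SmaI cuts after base 3 of each site, so after positions 11, 38, 95.
Linear molecule, 3 cuts → 4 fragments:
  1–11 → 11 bp
  12–38 → 27 bp
  39–95 → 57 bp
  96–103 → 8 bp
Sorted largest to smallest: 57, 27, 11, 8 bp.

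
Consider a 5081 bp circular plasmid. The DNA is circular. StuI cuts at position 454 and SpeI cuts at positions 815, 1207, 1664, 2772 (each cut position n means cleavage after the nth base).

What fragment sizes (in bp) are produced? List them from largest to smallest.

Combined cut positions (sorted): 454, 815, 1207, 1664, 2772.
Circular molecule, 5 cuts → 5 fragments:
  815 − 454 = 361 bp
  1207 − 815 = 392 bp
  1664 − 1207 = 457 bp
  2772 − 1664 = 1108 bp
  wrap: 5081 − 2772 + 454 = 2763 bp
Sorted largest to smallest: 2763, 1108, 457, 392, 361 bp.

2763, 1108, 457, 392, 361 bp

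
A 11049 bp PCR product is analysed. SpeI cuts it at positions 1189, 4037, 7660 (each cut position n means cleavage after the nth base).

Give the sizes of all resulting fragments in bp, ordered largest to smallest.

3623, 3389, 2848, 1189 bp

Linear molecule, 3 cuts → 4 fragments:
  1189 − 0 = 1189 bp
  4037 − 1189 = 2848 bp
  7660 − 4037 = 3623 bp
  11049 − 7660 = 3389 bp
Sorted largest to smallest: 3623, 3389, 2848, 1189 bp.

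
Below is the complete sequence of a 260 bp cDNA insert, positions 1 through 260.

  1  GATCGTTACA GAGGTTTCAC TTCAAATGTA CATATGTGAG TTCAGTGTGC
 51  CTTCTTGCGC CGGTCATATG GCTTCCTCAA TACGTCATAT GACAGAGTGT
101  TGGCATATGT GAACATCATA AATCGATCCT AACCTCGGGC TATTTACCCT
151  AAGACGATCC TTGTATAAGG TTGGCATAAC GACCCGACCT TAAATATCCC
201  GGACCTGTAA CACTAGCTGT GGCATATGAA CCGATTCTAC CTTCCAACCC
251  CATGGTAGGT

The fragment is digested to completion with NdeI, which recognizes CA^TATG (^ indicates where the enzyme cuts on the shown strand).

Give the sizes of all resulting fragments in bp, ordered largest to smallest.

NdeI sites (CATATG) start at positions 31, 65, 86, 104, 223.
NdeI cuts after base 2 of each site, so after positions 32, 66, 87, 105, 224.
Linear molecule, 5 cuts → 6 fragments:
  1–32 → 32 bp
  33–66 → 34 bp
  67–87 → 21 bp
  88–105 → 18 bp
  106–224 → 119 bp
  225–260 → 36 bp
Sorted largest to smallest: 119, 36, 34, 32, 21, 18 bp.

119, 36, 34, 32, 21, 18 bp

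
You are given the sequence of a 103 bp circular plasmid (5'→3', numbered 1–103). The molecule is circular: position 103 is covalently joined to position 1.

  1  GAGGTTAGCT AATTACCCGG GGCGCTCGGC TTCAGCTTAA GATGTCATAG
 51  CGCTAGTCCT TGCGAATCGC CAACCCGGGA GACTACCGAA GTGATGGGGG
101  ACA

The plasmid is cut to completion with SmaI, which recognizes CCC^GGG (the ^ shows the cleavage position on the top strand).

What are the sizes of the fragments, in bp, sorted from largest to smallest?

SmaI sites (CCCGGG) start at positions 16, 74.
SmaI cuts after base 3 of each site, so after positions 18, 76.
Circular molecule, 2 cuts → 2 fragments:
  19–76 → 58 bp
  77–103 then 1–18 → 27 + 18 = 45 bp
Sorted largest to smallest: 58, 45 bp.

58, 45 bp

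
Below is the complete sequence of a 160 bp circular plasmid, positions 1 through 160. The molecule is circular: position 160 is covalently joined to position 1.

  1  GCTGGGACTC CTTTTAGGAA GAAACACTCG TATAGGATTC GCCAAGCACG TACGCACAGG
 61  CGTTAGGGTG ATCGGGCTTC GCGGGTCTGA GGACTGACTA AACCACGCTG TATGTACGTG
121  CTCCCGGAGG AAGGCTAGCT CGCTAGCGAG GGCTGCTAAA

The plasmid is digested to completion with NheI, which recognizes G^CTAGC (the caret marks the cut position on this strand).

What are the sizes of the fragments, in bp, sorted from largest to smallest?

152, 8 bp

NheI sites (GCTAGC) start at positions 134, 142.
NheI cuts after the first base of each site, so after positions 134, 142.
Circular molecule, 2 cuts → 2 fragments:
  135–142 → 8 bp
  143–160 then 1–134 → 18 + 134 = 152 bp
Sorted largest to smallest: 152, 8 bp.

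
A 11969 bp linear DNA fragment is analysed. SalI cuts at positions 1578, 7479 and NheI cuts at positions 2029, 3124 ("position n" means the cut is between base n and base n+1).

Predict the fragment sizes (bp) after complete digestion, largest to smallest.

4490, 4355, 1578, 1095, 451 bp

Combined cut positions (sorted): 1578, 2029, 3124, 7479.
Linear molecule, 4 cuts → 5 fragments:
  1578 − 0 = 1578 bp
  2029 − 1578 = 451 bp
  3124 − 2029 = 1095 bp
  7479 − 3124 = 4355 bp
  11969 − 7479 = 4490 bp
Sorted largest to smallest: 4490, 4355, 1578, 1095, 451 bp.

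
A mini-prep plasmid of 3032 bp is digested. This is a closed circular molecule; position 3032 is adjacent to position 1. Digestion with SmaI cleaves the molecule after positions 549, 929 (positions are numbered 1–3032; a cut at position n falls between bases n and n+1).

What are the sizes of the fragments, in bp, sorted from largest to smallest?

2652, 380 bp

Circular molecule, 2 cuts → 2 fragments:
  929 − 549 = 380 bp
  wrap: 3032 − 929 + 549 = 2652 bp
Sorted largest to smallest: 2652, 380 bp.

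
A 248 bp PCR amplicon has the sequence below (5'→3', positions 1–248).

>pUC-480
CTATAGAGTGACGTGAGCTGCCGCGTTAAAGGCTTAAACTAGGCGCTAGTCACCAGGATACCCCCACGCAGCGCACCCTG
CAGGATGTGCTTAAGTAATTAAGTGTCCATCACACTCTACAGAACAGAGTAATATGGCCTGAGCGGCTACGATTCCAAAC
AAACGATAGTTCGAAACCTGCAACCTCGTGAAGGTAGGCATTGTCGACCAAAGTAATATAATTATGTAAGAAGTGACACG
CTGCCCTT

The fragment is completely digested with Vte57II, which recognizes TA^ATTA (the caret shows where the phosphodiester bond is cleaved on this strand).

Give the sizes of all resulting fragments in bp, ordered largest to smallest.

Vte57II sites (TAATTA) start at positions 96, 219.
Vte57II cuts after base 2 of each site, so after positions 97, 220.
Linear molecule, 2 cuts → 3 fragments:
  1–97 → 97 bp
  98–220 → 123 bp
  221–248 → 28 bp
Sorted largest to smallest: 123, 97, 28 bp.

123, 97, 28 bp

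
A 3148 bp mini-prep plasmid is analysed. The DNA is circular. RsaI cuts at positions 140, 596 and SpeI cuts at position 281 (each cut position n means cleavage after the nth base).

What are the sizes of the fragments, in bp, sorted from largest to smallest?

2692, 315, 141 bp

Combined cut positions (sorted): 140, 281, 596.
Circular molecule, 3 cuts → 3 fragments:
  281 − 140 = 141 bp
  596 − 281 = 315 bp
  wrap: 3148 − 596 + 140 = 2692 bp
Sorted largest to smallest: 2692, 315, 141 bp.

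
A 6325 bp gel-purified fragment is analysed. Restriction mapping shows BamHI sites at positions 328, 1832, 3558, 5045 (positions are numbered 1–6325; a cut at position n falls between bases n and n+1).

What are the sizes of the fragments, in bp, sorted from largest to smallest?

Linear molecule, 4 cuts → 5 fragments:
  328 − 0 = 328 bp
  1832 − 328 = 1504 bp
  3558 − 1832 = 1726 bp
  5045 − 3558 = 1487 bp
  6325 − 5045 = 1280 bp
Sorted largest to smallest: 1726, 1504, 1487, 1280, 328 bp.

1726, 1504, 1487, 1280, 328 bp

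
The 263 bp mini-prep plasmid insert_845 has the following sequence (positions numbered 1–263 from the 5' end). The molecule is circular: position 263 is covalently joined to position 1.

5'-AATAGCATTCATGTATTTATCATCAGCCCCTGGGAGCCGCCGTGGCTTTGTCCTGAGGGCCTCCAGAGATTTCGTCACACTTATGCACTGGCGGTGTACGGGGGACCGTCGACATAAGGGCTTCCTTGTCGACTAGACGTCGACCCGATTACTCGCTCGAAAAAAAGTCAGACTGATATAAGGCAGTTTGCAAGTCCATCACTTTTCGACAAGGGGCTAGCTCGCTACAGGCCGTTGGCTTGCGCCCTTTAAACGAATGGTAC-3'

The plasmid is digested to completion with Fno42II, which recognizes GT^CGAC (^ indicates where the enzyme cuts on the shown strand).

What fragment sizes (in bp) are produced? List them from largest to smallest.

Fno42II sites (GTCGAC) start at positions 108, 128, 139.
Fno42II cuts after base 2 of each site, so after positions 109, 129, 140.
Circular molecule, 3 cuts → 3 fragments:
  110–129 → 20 bp
  130–140 → 11 bp
  141–263 then 1–109 → 123 + 109 = 232 bp
Sorted largest to smallest: 232, 20, 11 bp.

232, 20, 11 bp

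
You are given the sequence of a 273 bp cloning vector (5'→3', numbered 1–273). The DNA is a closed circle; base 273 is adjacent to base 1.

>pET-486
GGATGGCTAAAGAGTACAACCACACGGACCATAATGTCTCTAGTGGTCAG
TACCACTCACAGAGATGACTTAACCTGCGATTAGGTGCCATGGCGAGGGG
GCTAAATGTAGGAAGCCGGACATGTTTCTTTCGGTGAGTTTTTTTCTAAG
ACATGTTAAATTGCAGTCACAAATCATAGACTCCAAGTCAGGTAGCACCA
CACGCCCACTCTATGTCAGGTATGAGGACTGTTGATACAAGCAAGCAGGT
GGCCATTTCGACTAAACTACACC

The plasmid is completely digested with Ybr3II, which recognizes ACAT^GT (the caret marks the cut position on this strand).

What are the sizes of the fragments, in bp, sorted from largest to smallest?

Ybr3II sites (ACATGT) start at positions 120, 151.
Ybr3II cuts after base 4 of each site, so after positions 123, 154.
Circular molecule, 2 cuts → 2 fragments:
  124–154 → 31 bp
  155–273 then 1–123 → 119 + 123 = 242 bp
Sorted largest to smallest: 242, 31 bp.

242, 31 bp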